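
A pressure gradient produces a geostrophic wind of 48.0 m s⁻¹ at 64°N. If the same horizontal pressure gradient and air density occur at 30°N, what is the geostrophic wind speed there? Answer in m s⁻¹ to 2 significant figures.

With the same pressure gradient and density, V_g ∝ 1/f ∝ 1/sin φ.
V₂ = V₁ · sin φ₁ / sin φ₂ = 48.0 × sin 64° / sin 30°
V₂ = 48.0 × 0.8988/0.5000 = 86 m s⁻¹

86 m s⁻¹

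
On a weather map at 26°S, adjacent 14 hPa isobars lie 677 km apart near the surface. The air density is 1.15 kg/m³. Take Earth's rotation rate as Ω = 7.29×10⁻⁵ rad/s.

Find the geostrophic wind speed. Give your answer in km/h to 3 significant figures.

Coriolis parameter at 26°S:
f = 2Ω sin φ = 2 × 7.29×10⁻⁵ × sin 26° = 6.39×10⁻⁵ s⁻¹
Pressure gradient: |∂P/∂n| = 1400 Pa / 677000 m = 2.07×10⁻³ Pa/m
Geostrophic balance (pressure-gradient force = Coriolis force):
V_g = (1/(fρ)) |∂P/∂n| = 2.07×10⁻³ / (6.39×10⁻⁵ × 1.15) = 28.1 m/s
Converting: 28.1 m/s × 3.6 = 101 km/h

101 km/h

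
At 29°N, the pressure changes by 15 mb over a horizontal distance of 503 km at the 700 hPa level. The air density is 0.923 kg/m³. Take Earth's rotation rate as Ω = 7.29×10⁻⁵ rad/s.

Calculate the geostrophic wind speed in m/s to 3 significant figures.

Coriolis parameter at 29°N:
f = 2Ω sin φ = 2 × 7.29×10⁻⁵ × sin 29° = 7.07×10⁻⁵ s⁻¹
Pressure gradient: |∂P/∂n| = 1500 Pa / 503000 m = 2.98×10⁻³ Pa/m
Geostrophic balance (pressure-gradient force = Coriolis force):
V_g = (1/(fρ)) |∂P/∂n| = 2.98×10⁻³ / (7.07×10⁻⁵ × 0.923) = 45.7 m/s

45.7 m/s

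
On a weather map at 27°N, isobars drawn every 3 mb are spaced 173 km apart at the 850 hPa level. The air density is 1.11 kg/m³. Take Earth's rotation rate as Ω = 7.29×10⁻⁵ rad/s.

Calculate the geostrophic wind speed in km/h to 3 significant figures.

85.0 km/h

Coriolis parameter at 27°N:
f = 2Ω sin φ = 2 × 7.29×10⁻⁵ × sin 27° = 6.62×10⁻⁵ s⁻¹
Pressure gradient: |∂P/∂n| = 300 Pa / 173000 m = 1.73×10⁻³ Pa/m
Geostrophic balance (pressure-gradient force = Coriolis force):
V_g = (1/(fρ)) |∂P/∂n| = 1.73×10⁻³ / (6.62×10⁻⁵ × 1.11) = 23.6 m/s
Converting: 23.6 m/s × 3.6 = 85.0 km/h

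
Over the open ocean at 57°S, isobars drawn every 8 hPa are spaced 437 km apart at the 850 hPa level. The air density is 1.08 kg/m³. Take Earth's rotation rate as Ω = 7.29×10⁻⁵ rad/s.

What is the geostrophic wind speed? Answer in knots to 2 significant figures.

27 knots

Coriolis parameter at 57°S:
f = 2Ω sin φ = 2 × 7.29×10⁻⁵ × sin 57° = 1.22×10⁻⁴ s⁻¹
Pressure gradient: |∂P/∂n| = 800 Pa / 437000 m = 1.83×10⁻³ Pa/m
Geostrophic balance (pressure-gradient force = Coriolis force):
V_g = (1/(fρ)) |∂P/∂n| = 1.83×10⁻³ / (1.22×10⁻⁴ × 1.08) = 13.9 m/s
Converting: 13.9 m/s × 1.944 = 27 knots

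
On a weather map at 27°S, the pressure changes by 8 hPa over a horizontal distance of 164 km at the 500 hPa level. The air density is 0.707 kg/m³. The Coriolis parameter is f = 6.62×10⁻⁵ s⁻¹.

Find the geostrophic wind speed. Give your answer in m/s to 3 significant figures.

104 m/s

Pressure gradient: |∂P/∂n| = 800 Pa / 164000 m = 4.88×10⁻³ Pa/m
Geostrophic balance (pressure-gradient force = Coriolis force):
V_g = (1/(fρ)) |∂P/∂n| = 4.88×10⁻³ / (6.62×10⁻⁵ × 0.707) = 104 m/s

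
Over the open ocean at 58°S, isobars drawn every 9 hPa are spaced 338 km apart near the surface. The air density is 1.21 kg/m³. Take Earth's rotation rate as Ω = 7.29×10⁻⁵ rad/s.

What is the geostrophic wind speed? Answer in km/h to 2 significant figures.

64 km/h

Coriolis parameter at 58°S:
f = 2Ω sin φ = 2 × 7.29×10⁻⁵ × sin 58° = 1.24×10⁻⁴ s⁻¹
Pressure gradient: |∂P/∂n| = 900 Pa / 338000 m = 2.66×10⁻³ Pa/m
Geostrophic balance (pressure-gradient force = Coriolis force):
V_g = (1/(fρ)) |∂P/∂n| = 2.66×10⁻³ / (1.24×10⁻⁴ × 1.21) = 17.8 m/s
Converting: 17.8 m/s × 3.6 = 64 km/h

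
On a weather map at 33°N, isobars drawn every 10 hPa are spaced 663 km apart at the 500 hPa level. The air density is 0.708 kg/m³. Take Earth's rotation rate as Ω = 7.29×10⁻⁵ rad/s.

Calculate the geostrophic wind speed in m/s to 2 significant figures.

Coriolis parameter at 33°N:
f = 2Ω sin φ = 2 × 7.29×10⁻⁵ × sin 33° = 7.94×10⁻⁵ s⁻¹
Pressure gradient: |∂P/∂n| = 1000 Pa / 663000 m = 1.51×10⁻³ Pa/m
Geostrophic balance (pressure-gradient force = Coriolis force):
V_g = (1/(fρ)) |∂P/∂n| = 1.51×10⁻³ / (7.94×10⁻⁵ × 0.708) = 26.8 m/s

27 m/s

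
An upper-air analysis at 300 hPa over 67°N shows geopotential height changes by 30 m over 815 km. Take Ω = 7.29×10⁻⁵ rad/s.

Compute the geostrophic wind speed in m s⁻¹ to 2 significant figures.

2.7 m s⁻¹

Coriolis parameter at 67°N:
f = 2Ω sin φ = 2 × 7.29×10⁻⁵ × sin 67° = 1.34×10⁻⁴ s⁻¹
Height gradient: |∂Z/∂n| = 30 m / 815000 m = 3.68×10⁻⁵
On a pressure surface, geostrophic balance gives V_g = (g/f)|∂Z/∂n|:
V_g = 9.81 × 3.68×10⁻⁵ / 1.34×10⁻⁴ = 2.69 m/s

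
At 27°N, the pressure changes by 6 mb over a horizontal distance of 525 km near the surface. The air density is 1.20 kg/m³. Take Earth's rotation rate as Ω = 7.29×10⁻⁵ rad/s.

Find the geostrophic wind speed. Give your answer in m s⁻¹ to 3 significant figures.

Coriolis parameter at 27°N:
f = 2Ω sin φ = 2 × 7.29×10⁻⁵ × sin 27° = 6.62×10⁻⁵ s⁻¹
Pressure gradient: |∂P/∂n| = 600 Pa / 525000 m = 1.14×10⁻³ Pa/m
Geostrophic balance (pressure-gradient force = Coriolis force):
V_g = (1/(fρ)) |∂P/∂n| = 1.14×10⁻³ / (6.62×10⁻⁵ × 1.20) = 14.4 m/s

14.4 m s⁻¹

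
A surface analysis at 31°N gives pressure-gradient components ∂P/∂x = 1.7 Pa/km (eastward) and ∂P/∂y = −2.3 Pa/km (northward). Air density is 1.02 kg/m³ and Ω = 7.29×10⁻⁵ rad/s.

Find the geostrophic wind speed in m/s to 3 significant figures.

37.3 m/s

Coriolis parameter at 31°N:
f = 2Ω sin φ = 2 × 7.29×10⁻⁵ × sin 31° = 7.51×10⁻⁵ s⁻¹
Component geostrophic relations (x east, y north):
u_g = −(1/(fρ)) ∂P/∂y,  v_g = (1/(fρ)) ∂P/∂x
u_g = −(−2.3×10⁻³)/(7.51×10⁻⁵ × 1.02) = 30.0 m/s;  v_g = (1.7×10⁻³)/(7.51×10⁻⁵ × 1.02) = 22.2 m/s
|V_g| = √(u_g² + v_g²) = 37.3 m/s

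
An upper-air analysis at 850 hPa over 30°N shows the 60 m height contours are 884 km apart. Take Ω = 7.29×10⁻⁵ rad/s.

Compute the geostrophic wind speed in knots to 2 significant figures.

18 knots

Coriolis parameter at 30°N:
f = 2Ω sin φ = 2 × 7.29×10⁻⁵ × sin 30° = 7.29×10⁻⁵ s⁻¹
Height gradient: |∂Z/∂n| = 60 m / 884000 m = 6.79×10⁻⁵
On a pressure surface, geostrophic balance gives V_g = (g/f)|∂Z/∂n|:
V_g = 9.81 × 6.79×10⁻⁵ / 7.29×10⁻⁵ = 9.13 m/s
Converting: 9.13 m/s × 1.944 = 18 knots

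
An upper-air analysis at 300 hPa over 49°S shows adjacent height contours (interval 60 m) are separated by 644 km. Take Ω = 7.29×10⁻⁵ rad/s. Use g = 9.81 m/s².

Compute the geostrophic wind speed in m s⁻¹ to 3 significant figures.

8.31 m s⁻¹

Coriolis parameter at 49°S:
f = 2Ω sin φ = 2 × 7.29×10⁻⁵ × sin 49° = 1.10×10⁻⁴ s⁻¹
Height gradient: |∂Z/∂n| = 60 m / 644000 m = 9.32×10⁻⁵
On a pressure surface, geostrophic balance gives V_g = (g/f)|∂Z/∂n|:
V_g = 9.81 × 9.32×10⁻⁵ / 1.10×10⁻⁴ = 8.31 m/s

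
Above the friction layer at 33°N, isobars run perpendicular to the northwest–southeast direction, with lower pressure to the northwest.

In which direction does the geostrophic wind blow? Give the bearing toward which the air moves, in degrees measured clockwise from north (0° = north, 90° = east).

045°

The pressure-gradient force points toward the northwest (bearing 315°).
Geostrophic balance: in the Northern Hemisphere the Coriolis force deflects motion to the right, so the geostrophic wind blows 90° to the right of the pressure-gradient force (low pressure on the left).
Rotating 315° by 90° clockwise gives 045° — the wind blows toward the northeast.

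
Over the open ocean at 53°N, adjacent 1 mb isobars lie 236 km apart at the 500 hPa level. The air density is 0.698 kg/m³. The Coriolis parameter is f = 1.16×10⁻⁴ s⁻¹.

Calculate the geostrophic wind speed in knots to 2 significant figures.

Pressure gradient: |∂P/∂n| = 100 Pa / 236000 m = 4.24×10⁻⁴ Pa/m
Geostrophic balance (pressure-gradient force = Coriolis force):
V_g = (1/(fρ)) |∂P/∂n| = 4.24×10⁻⁴ / (1.16×10⁻⁴ × 0.698) = 5.23 m/s
Converting: 5.23 m/s × 1.944 = 10 knots

10 knots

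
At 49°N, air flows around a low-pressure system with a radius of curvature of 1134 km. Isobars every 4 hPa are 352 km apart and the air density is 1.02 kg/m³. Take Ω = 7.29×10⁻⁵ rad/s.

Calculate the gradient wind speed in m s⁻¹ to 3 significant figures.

Coriolis parameter at 49°N:
f = 2Ω sin φ = 2 × 7.29×10⁻⁵ × sin 49° = 1.10×10⁻⁴ s⁻¹
Pressure gradient: |∂P/∂n| = 400 Pa / 352000 m = 1.14×10⁻³ Pa/m
Geostrophic speed: V_g = |∂P/∂n|/(fρ) = 1.14×10⁻³/(1.10×10⁻⁴ × 1.02) = 10.1 m/s
Around a low, centrifugal force acts outward with Coriolis, so pressure-gradient force balances both:
(1/ρ)|∂P/∂n| = fV + V²/R  →  V² + fR·V − fR·V_g = 0
With fR = 1.10×10⁻⁴ × 1134×10³ m = 125 m/s:
V = [−fR + √((fR)² + 4 fR V_g)]/2 = [−125 + √(125² + 4×125×10.1)]/2 = 9.41 m/s
Subgeostrophic (V < V_g = 10.1 m/s), as expected around a low.

9.41 m s⁻¹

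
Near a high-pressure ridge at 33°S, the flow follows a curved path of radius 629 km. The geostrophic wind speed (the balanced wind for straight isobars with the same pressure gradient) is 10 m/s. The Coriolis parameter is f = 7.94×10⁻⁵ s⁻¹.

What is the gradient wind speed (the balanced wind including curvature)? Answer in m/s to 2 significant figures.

14 m/s

Around a high, pressure-gradient force acts outward with centrifugal, so Coriolis balances both:
fV = (1/ρ)|∂P/∂n| + V²/R  →  V² − fR·V + fR·V_g = 0
With fR = 7.94×10⁻⁵ × 629×10³ m = 49.9 m/s:
V = [fR − √((fR)² − 4 fR V_g)]/2 = [49.9 − √(49.9² − 4×49.9×10)]/2 = 13.8 m/s
Supergeostrophic (V > V_g = 10 m/s), as expected around a high.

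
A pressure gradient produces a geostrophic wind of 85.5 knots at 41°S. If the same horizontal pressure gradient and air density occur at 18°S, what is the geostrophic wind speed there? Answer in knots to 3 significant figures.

With the same pressure gradient and density, V_g ∝ 1/f ∝ 1/sin φ.
V₂ = V₁ · sin φ₁ / sin φ₂ = 85.5 × sin 41° / sin 18°
V₂ = 85.5 × 0.6561/0.3090 = 182 knots

182 knots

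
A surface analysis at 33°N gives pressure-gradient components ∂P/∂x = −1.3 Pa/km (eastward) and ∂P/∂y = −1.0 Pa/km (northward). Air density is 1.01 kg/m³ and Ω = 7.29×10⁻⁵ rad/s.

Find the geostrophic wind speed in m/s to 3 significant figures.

20.4 m/s

Coriolis parameter at 33°N:
f = 2Ω sin φ = 2 × 7.29×10⁻⁵ × sin 33° = 7.94×10⁻⁵ s⁻¹
Component geostrophic relations (x east, y north):
u_g = −(1/(fρ)) ∂P/∂y,  v_g = (1/(fρ)) ∂P/∂x
u_g = −(−1.0×10⁻³)/(7.94×10⁻⁵ × 1.01) = 12.5 m/s;  v_g = (−1.3×10⁻³)/(7.94×10⁻⁵ × 1.01) = −16.2 m/s
|V_g| = √(u_g² + v_g²) = 20.4 m/s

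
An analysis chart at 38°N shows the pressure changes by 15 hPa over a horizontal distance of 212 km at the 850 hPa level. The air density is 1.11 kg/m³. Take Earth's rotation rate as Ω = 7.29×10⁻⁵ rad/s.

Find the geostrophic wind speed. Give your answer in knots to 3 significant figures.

Coriolis parameter at 38°N:
f = 2Ω sin φ = 2 × 7.29×10⁻⁵ × sin 38° = 8.98×10⁻⁵ s⁻¹
Pressure gradient: |∂P/∂n| = 1500 Pa / 212000 m = 7.08×10⁻³ Pa/m
Geostrophic balance (pressure-gradient force = Coriolis force):
V_g = (1/(fρ)) |∂P/∂n| = 7.08×10⁻³ / (8.98×10⁻⁵ × 1.11) = 71.0 m/s
Converting: 71.0 m/s × 1.944 = 138 knots

138 knots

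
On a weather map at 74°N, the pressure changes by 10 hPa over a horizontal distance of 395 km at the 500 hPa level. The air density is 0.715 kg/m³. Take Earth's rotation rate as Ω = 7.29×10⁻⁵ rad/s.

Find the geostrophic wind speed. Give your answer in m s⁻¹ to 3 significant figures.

Coriolis parameter at 74°N:
f = 2Ω sin φ = 2 × 7.29×10⁻⁵ × sin 74° = 1.40×10⁻⁴ s⁻¹
Pressure gradient: |∂P/∂n| = 1000 Pa / 395000 m = 2.53×10⁻³ Pa/m
Geostrophic balance (pressure-gradient force = Coriolis force):
V_g = (1/(fρ)) |∂P/∂n| = 2.53×10⁻³ / (1.40×10⁻⁴ × 0.715) = 25.3 m/s

25.3 m s⁻¹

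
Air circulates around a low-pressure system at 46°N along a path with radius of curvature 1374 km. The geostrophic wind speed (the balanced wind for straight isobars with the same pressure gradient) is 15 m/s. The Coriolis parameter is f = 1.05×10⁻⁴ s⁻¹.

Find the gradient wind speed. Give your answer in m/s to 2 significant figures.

Around a low, centrifugal force acts outward with Coriolis, so pressure-gradient force balances both:
(1/ρ)|∂P/∂n| = fV + V²/R  →  V² + fR·V − fR·V_g = 0
With fR = 1.05×10⁻⁴ × 1374×10³ m = 144 m/s:
V = [−fR + √((fR)² + 4 fR V_g)]/2 = [−144 + √(144² + 4×144×15)]/2 = 13.7 m/s
Subgeostrophic (V < V_g = 15 m/s), as expected around a low.

14 m/s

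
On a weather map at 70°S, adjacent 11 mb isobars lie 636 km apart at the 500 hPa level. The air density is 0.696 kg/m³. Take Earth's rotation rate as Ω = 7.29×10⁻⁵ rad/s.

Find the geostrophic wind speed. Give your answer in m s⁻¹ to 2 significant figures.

18 m s⁻¹

Coriolis parameter at 70°S:
f = 2Ω sin φ = 2 × 7.29×10⁻⁵ × sin 70° = 1.37×10⁻⁴ s⁻¹
Pressure gradient: |∂P/∂n| = 1100 Pa / 636000 m = 1.73×10⁻³ Pa/m
Geostrophic balance (pressure-gradient force = Coriolis force):
V_g = (1/(fρ)) |∂P/∂n| = 1.73×10⁻³ / (1.37×10⁻⁴ × 0.696) = 18.1 m/s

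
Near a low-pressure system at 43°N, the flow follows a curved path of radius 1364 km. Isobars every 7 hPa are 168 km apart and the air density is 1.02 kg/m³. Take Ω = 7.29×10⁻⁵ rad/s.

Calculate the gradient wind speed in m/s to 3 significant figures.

Coriolis parameter at 43°N:
f = 2Ω sin φ = 2 × 7.29×10⁻⁵ × sin 43° = 9.94×10⁻⁵ s⁻¹
Pressure gradient: |∂P/∂n| = 700 Pa / 168000 m = 4.17×10⁻³ Pa/m
Geostrophic speed: V_g = |∂P/∂n|/(fρ) = 4.17×10⁻³/(9.94×10⁻⁵ × 1.02) = 41.1 m/s
Around a low, centrifugal force acts outward with Coriolis, so pressure-gradient force balances both:
(1/ρ)|∂P/∂n| = fV + V²/R  →  V² + fR·V − fR·V_g = 0
With fR = 9.94×10⁻⁵ × 1364×10³ m = 136 m/s:
V = [−fR + √((fR)² + 4 fR V_g)]/2 = [−136 + √(136² + 4×136×41.1)]/2 = 33 m/s
Subgeostrophic (V < V_g = 41.1 m/s), as expected around a low.

33.0 m/s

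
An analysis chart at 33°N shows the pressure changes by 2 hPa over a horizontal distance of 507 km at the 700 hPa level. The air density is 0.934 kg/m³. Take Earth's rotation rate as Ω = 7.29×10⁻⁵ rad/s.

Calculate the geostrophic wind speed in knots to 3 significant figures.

Coriolis parameter at 33°N:
f = 2Ω sin φ = 2 × 7.29×10⁻⁵ × sin 33° = 7.94×10⁻⁵ s⁻¹
Pressure gradient: |∂P/∂n| = 200 Pa / 507000 m = 3.94×10⁻⁴ Pa/m
Geostrophic balance (pressure-gradient force = Coriolis force):
V_g = (1/(fρ)) |∂P/∂n| = 3.94×10⁻⁴ / (7.94×10⁻⁵ × 0.934) = 5.32 m/s
Converting: 5.32 m/s × 1.944 = 10.3 knots

10.3 knots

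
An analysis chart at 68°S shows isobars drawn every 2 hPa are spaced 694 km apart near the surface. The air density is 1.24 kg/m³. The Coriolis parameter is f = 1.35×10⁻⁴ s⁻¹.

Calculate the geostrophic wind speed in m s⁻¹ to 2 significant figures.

Pressure gradient: |∂P/∂n| = 200 Pa / 694000 m = 2.88×10⁻⁴ Pa/m
Geostrophic balance (pressure-gradient force = Coriolis force):
V_g = (1/(fρ)) |∂P/∂n| = 2.88×10⁻⁴ / (1.35×10⁻⁴ × 1.24) = 1.72 m/s

1.7 m s⁻¹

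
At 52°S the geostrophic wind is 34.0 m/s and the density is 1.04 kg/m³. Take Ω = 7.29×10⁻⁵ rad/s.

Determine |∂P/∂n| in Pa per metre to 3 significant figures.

4.06×10⁻³ Pa/m

Coriolis parameter at 52°S:
f = 2Ω sin φ = 2 × 7.29×10⁻⁵ × sin 52° = 1.15×10⁻⁴ s⁻¹
Geostrophic balance rearranged: |∂P/∂n| = f ρ V_g
|∂P/∂n| = 1.15×10⁻⁴ × 1.04 × 34.0 = 4.06×10⁻³ Pa/m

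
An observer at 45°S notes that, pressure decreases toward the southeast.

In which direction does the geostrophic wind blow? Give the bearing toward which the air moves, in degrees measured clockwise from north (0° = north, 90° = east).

The pressure-gradient force points toward the southeast (bearing 135°).
Geostrophic balance: in the Southern Hemisphere the Coriolis force deflects motion to the left, so the geostrophic wind blows 90° to the left of the pressure-gradient force (low pressure on the right).
Rotating 135° by 90° counterclockwise gives 045° — the wind blows toward the northeast.

045°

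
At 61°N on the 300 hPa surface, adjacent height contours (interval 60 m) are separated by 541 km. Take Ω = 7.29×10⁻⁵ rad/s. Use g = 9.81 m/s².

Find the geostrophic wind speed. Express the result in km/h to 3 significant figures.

30.7 km/h

Coriolis parameter at 61°N:
f = 2Ω sin φ = 2 × 7.29×10⁻⁵ × sin 61° = 1.28×10⁻⁴ s⁻¹
Height gradient: |∂Z/∂n| = 60 m / 541000 m = 1.11×10⁻⁴
On a pressure surface, geostrophic balance gives V_g = (g/f)|∂Z/∂n|:
V_g = 9.81 × 1.11×10⁻⁴ / 1.28×10⁻⁴ = 8.53 m/s
Converting: 8.53 m/s × 3.6 = 30.7 km/h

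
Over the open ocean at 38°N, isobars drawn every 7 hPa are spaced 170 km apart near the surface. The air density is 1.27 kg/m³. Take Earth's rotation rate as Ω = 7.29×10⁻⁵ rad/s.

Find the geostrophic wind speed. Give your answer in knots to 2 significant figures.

70 knots

Coriolis parameter at 38°N:
f = 2Ω sin φ = 2 × 7.29×10⁻⁵ × sin 38° = 8.98×10⁻⁵ s⁻¹
Pressure gradient: |∂P/∂n| = 700 Pa / 170000 m = 4.12×10⁻³ Pa/m
Geostrophic balance (pressure-gradient force = Coriolis force):
V_g = (1/(fρ)) |∂P/∂n| = 4.12×10⁻³ / (8.98×10⁻⁵ × 1.27) = 36.1 m/s
Converting: 36.1 m/s × 1.944 = 70 knots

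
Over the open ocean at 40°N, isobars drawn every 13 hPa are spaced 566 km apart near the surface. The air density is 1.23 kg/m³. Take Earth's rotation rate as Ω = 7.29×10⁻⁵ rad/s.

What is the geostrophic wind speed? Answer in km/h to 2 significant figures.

72 km/h

Coriolis parameter at 40°N:
f = 2Ω sin φ = 2 × 7.29×10⁻⁵ × sin 40° = 9.37×10⁻⁵ s⁻¹
Pressure gradient: |∂P/∂n| = 1300 Pa / 566000 m = 2.30×10⁻³ Pa/m
Geostrophic balance (pressure-gradient force = Coriolis force):
V_g = (1/(fρ)) |∂P/∂n| = 2.30×10⁻³ / (9.37×10⁻⁵ × 1.23) = 19.9 m/s
Converting: 19.9 m/s × 3.6 = 72 km/h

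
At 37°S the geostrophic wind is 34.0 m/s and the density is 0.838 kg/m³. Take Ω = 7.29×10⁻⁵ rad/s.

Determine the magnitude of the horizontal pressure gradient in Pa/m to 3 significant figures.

Coriolis parameter at 37°S:
f = 2Ω sin φ = 2 × 7.29×10⁻⁵ × sin 37° = 8.77×10⁻⁵ s⁻¹
Geostrophic balance rearranged: |∂P/∂n| = f ρ V_g
|∂P/∂n| = 8.77×10⁻⁵ × 0.838 × 34.0 = 2.50×10⁻³ Pa/m

2.50×10⁻³ Pa/m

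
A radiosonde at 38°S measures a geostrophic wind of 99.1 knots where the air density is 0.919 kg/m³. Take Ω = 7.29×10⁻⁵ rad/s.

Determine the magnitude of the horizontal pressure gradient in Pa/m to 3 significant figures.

Coriolis parameter at 38°S:
f = 2Ω sin φ = 2 × 7.29×10⁻⁵ × sin 38° = 8.98×10⁻⁵ s⁻¹
Wind speed in SI: 99.1 knots = 51.0 m/s
Geostrophic balance rearranged: |∂P/∂n| = f ρ V_g
|∂P/∂n| = 8.98×10⁻⁵ × 0.919 × 51.0 = 4.21×10⁻³ Pa/m

4.21×10⁻³ Pa/m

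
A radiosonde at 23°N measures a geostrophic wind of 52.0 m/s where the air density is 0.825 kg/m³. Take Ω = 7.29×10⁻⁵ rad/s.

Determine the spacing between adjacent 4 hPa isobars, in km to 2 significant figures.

Coriolis parameter at 23°N:
f = 2Ω sin φ = 2 × 7.29×10⁻⁵ × sin 23° = 5.70×10⁻⁵ s⁻¹
Geostrophic balance rearranged: |∂P/∂n| = f ρ V_g
|∂P/∂n| = 5.70×10⁻⁵ × 0.825 × 52.0 = 2.44×10⁻³ Pa/m
Isobar spacing: Δn = ΔP/|∂P/∂n| = 400 Pa / 2.44×10⁻³ Pa/m = 163669 m ≈ 160 km

160 km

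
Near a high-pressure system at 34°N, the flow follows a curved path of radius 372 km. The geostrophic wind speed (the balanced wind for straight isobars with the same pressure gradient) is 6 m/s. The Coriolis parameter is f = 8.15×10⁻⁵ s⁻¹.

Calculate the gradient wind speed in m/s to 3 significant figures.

Around a high, pressure-gradient force acts outward with centrifugal, so Coriolis balances both:
fV = (1/ρ)|∂P/∂n| + V²/R  →  V² − fR·V + fR·V_g = 0
With fR = 8.15×10⁻⁵ × 372×10³ m = 30.3 m/s:
V = [fR − √((fR)² − 4 fR V_g)]/2 = [30.3 − √(30.3² − 4×30.3×6)]/2 = 8.24 m/s
Supergeostrophic (V > V_g = 6 m/s), as expected around a high.

8.24 m/s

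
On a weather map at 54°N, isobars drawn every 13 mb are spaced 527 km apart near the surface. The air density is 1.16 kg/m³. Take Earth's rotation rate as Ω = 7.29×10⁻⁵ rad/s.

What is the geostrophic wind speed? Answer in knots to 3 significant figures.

35.0 knots

Coriolis parameter at 54°N:
f = 2Ω sin φ = 2 × 7.29×10⁻⁵ × sin 54° = 1.18×10⁻⁴ s⁻¹
Pressure gradient: |∂P/∂n| = 1300 Pa / 527000 m = 2.47×10⁻³ Pa/m
Geostrophic balance (pressure-gradient force = Coriolis force):
V_g = (1/(fρ)) |∂P/∂n| = 2.47×10⁻³ / (1.18×10⁻⁴ × 1.16) = 18.0 m/s
Converting: 18.0 m/s × 1.944 = 35.0 knots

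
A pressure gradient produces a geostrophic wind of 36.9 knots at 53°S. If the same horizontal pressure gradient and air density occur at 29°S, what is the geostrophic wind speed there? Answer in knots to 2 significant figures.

With the same pressure gradient and density, V_g ∝ 1/f ∝ 1/sin φ.
V₂ = V₁ · sin φ₁ / sin φ₂ = 36.9 × sin 53° / sin 29°
V₂ = 36.9 × 0.7986/0.4848 = 61 knots

61 knots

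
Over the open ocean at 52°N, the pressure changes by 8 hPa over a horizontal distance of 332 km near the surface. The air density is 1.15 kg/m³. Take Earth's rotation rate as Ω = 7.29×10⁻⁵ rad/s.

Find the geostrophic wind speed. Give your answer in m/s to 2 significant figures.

Coriolis parameter at 52°N:
f = 2Ω sin φ = 2 × 7.29×10⁻⁵ × sin 52° = 1.15×10⁻⁴ s⁻¹
Pressure gradient: |∂P/∂n| = 800 Pa / 332000 m = 2.41×10⁻³ Pa/m
Geostrophic balance (pressure-gradient force = Coriolis force):
V_g = (1/(fρ)) |∂P/∂n| = 2.41×10⁻³ / (1.15×10⁻⁴ × 1.15) = 18.2 m/s

18 m/s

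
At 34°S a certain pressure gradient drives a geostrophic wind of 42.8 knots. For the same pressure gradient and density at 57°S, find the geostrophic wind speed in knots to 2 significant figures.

29 knots

With the same pressure gradient and density, V_g ∝ 1/f ∝ 1/sin φ.
V₂ = V₁ · sin φ₁ / sin φ₂ = 42.8 × sin 34° / sin 57°
V₂ = 42.8 × 0.5592/0.8387 = 29 knots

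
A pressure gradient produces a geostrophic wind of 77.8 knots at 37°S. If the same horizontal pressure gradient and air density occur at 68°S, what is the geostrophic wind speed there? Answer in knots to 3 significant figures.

With the same pressure gradient and density, V_g ∝ 1/f ∝ 1/sin φ.
V₂ = V₁ · sin φ₁ / sin φ₂ = 77.8 × sin 37° / sin 68°
V₂ = 77.8 × 0.6018/0.9272 = 50.5 knots

50.5 knots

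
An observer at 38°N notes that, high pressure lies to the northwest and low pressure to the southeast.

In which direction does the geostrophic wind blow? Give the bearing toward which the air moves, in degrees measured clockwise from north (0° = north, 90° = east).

225°

The pressure-gradient force points toward the southeast (bearing 135°).
Geostrophic balance: in the Northern Hemisphere the Coriolis force deflects motion to the right, so the geostrophic wind blows 90° to the right of the pressure-gradient force (low pressure on the left).
Rotating 135° by 90° clockwise gives 225° — the wind blows toward the southwest.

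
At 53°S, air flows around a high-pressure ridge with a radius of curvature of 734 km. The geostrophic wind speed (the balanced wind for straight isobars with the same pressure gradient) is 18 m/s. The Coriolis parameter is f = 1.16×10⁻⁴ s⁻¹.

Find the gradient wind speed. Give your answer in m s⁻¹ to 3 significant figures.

Around a high, pressure-gradient force acts outward with centrifugal, so Coriolis balances both:
fV = (1/ρ)|∂P/∂n| + V²/R  →  V² − fR·V + fR·V_g = 0
With fR = 1.16×10⁻⁴ × 734×10³ m = 85.1 m/s:
V = [fR − √((fR)² − 4 fR V_g)]/2 = [85.1 − √(85.1² − 4×85.1×18)]/2 = 25.8 m/s
Supergeostrophic (V > V_g = 18 m/s), as expected around a high.

25.8 m s⁻¹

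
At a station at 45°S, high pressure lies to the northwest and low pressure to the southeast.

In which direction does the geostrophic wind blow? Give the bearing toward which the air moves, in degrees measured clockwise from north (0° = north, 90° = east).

The pressure-gradient force points toward the southeast (bearing 135°).
Geostrophic balance: in the Southern Hemisphere the Coriolis force deflects motion to the left, so the geostrophic wind blows 90° to the left of the pressure-gradient force (low pressure on the right).
Rotating 135° by 90° counterclockwise gives 045° — the wind blows toward the northeast.

045°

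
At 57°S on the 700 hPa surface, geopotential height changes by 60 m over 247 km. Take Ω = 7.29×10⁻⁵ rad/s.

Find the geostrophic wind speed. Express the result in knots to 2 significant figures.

Coriolis parameter at 57°S:
f = 2Ω sin φ = 2 × 7.29×10⁻⁵ × sin 57° = 1.22×10⁻⁴ s⁻¹
Height gradient: |∂Z/∂n| = 60 m / 247000 m = 2.43×10⁻⁴
On a pressure surface, geostrophic balance gives V_g = (g/f)|∂Z/∂n|:
V_g = 9.81 × 2.43×10⁻⁴ / 1.22×10⁻⁴ = 19.5 m/s
Converting: 19.5 m/s × 1.944 = 38 knots

38 knots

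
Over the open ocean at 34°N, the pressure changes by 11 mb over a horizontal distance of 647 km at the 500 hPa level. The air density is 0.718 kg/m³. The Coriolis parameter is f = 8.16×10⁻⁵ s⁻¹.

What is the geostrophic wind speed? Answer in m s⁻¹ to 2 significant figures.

29 m s⁻¹

Pressure gradient: |∂P/∂n| = 1100 Pa / 647000 m = 1.70×10⁻³ Pa/m
Geostrophic balance (pressure-gradient force = Coriolis force):
V_g = (1/(fρ)) |∂P/∂n| = 1.70×10⁻³ / (8.16×10⁻⁵ × 0.718) = 29.0 m/s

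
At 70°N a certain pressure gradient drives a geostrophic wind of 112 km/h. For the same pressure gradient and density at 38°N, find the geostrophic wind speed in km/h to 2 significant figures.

With the same pressure gradient and density, V_g ∝ 1/f ∝ 1/sin φ.
V₂ = V₁ · sin φ₁ / sin φ₂ = 112 × sin 70° / sin 38°
V₂ = 112 × 0.9397/0.6157 = 170 km/h

170 km/h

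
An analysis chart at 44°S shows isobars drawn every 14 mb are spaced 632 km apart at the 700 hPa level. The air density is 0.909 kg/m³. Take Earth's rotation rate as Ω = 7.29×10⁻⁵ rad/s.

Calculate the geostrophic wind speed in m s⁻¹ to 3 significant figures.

Coriolis parameter at 44°S:
f = 2Ω sin φ = 2 × 7.29×10⁻⁵ × sin 44° = 1.01×10⁻⁴ s⁻¹
Pressure gradient: |∂P/∂n| = 1400 Pa / 632000 m = 2.22×10⁻³ Pa/m
Geostrophic balance (pressure-gradient force = Coriolis force):
V_g = (1/(fρ)) |∂P/∂n| = 2.22×10⁻³ / (1.01×10⁻⁴ × 0.909) = 24.1 m/s

24.1 m s⁻¹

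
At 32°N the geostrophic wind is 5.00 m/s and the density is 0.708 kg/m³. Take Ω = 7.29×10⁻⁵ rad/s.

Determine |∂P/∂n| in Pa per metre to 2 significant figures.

Coriolis parameter at 32°N:
f = 2Ω sin φ = 2 × 7.29×10⁻⁵ × sin 32° = 7.73×10⁻⁵ s⁻¹
Geostrophic balance rearranged: |∂P/∂n| = f ρ V_g
|∂P/∂n| = 7.73×10⁻⁵ × 0.708 × 5.00 = 2.74×10⁻⁴ Pa/m

2.7×10⁻⁴ Pa/m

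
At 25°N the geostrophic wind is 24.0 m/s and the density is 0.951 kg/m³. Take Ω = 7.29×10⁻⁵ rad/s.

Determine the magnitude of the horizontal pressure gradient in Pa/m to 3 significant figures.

1.41×10⁻³ Pa/m

Coriolis parameter at 25°N:
f = 2Ω sin φ = 2 × 7.29×10⁻⁵ × sin 25° = 6.16×10⁻⁵ s⁻¹
Geostrophic balance rearranged: |∂P/∂n| = f ρ V_g
|∂P/∂n| = 6.16×10⁻⁵ × 0.951 × 24.0 = 1.41×10⁻³ Pa/m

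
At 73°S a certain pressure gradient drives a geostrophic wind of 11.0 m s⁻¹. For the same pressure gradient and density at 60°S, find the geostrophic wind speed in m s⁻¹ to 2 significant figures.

With the same pressure gradient and density, V_g ∝ 1/f ∝ 1/sin φ.
V₂ = V₁ · sin φ₁ / sin φ₂ = 11.0 × sin 73° / sin 60°
V₂ = 11.0 × 0.9563/0.8660 = 12 m s⁻¹

12 m s⁻¹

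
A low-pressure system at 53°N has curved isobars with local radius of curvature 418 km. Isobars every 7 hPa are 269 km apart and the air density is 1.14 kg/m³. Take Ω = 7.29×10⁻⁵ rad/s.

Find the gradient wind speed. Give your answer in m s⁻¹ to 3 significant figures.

15.0 m s⁻¹

Coriolis parameter at 53°N:
f = 2Ω sin φ = 2 × 7.29×10⁻⁵ × sin 53° = 1.16×10⁻⁴ s⁻¹
Pressure gradient: |∂P/∂n| = 700 Pa / 269000 m = 2.60×10⁻³ Pa/m
Geostrophic speed: V_g = |∂P/∂n|/(fρ) = 2.60×10⁻³/(1.16×10⁻⁴ × 1.14) = 19.6 m/s
Around a low, centrifugal force acts outward with Coriolis, so pressure-gradient force balances both:
(1/ρ)|∂P/∂n| = fV + V²/R  →  V² + fR·V − fR·V_g = 0
With fR = 1.16×10⁻⁴ × 418×10³ m = 48.7 m/s:
V = [−fR + √((fR)² + 4 fR V_g)]/2 = [−48.7 + √(48.7² + 4×48.7×19.6)]/2 = 15 m/s
Subgeostrophic (V < V_g = 19.6 m/s), as expected around a low.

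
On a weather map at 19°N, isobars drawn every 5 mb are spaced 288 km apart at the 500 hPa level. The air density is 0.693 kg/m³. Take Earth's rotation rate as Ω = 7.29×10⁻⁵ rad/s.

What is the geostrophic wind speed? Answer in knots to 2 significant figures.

Coriolis parameter at 19°N:
f = 2Ω sin φ = 2 × 7.29×10⁻⁵ × sin 19° = 4.75×10⁻⁵ s⁻¹
Pressure gradient: |∂P/∂n| = 500 Pa / 288000 m = 1.74×10⁻³ Pa/m
Geostrophic balance (pressure-gradient force = Coriolis force):
V_g = (1/(fρ)) |∂P/∂n| = 1.74×10⁻³ / (4.75×10⁻⁵ × 0.693) = 52.8 m/s
Converting: 52.8 m/s × 1.944 = 100 knots

100 knots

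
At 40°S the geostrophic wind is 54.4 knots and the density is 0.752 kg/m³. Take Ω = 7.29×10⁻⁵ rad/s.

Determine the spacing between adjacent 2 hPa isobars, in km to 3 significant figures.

Coriolis parameter at 40°S:
f = 2Ω sin φ = 2 × 7.29×10⁻⁵ × sin 40° = 9.37×10⁻⁵ s⁻¹
Wind speed in SI: 54.4 knots = 28.0 m/s
Geostrophic balance rearranged: |∂P/∂n| = f ρ V_g
|∂P/∂n| = 9.37×10⁻⁵ × 0.752 × 28.0 = 1.97×10⁻³ Pa/m
Isobar spacing: Δn = ΔP/|∂P/∂n| = 200 Pa / 1.97×10⁻³ Pa/m = 101403 m ≈ 101 km

101 km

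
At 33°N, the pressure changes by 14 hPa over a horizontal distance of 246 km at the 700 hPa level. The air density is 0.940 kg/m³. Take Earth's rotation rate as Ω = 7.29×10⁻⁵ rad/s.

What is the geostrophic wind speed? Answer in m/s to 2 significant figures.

Coriolis parameter at 33°N:
f = 2Ω sin φ = 2 × 7.29×10⁻⁵ × sin 33° = 7.94×10⁻⁵ s⁻¹
Pressure gradient: |∂P/∂n| = 1400 Pa / 246000 m = 5.69×10⁻³ Pa/m
Geostrophic balance (pressure-gradient force = Coriolis force):
V_g = (1/(fρ)) |∂P/∂n| = 5.69×10⁻³ / (7.94×10⁻⁵ × 0.940) = 76.2 m/s

76 m/s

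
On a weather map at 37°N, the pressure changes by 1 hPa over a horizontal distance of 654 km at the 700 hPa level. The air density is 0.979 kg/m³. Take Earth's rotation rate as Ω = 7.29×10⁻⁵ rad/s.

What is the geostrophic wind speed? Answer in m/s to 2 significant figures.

Coriolis parameter at 37°N:
f = 2Ω sin φ = 2 × 7.29×10⁻⁵ × sin 37° = 8.77×10⁻⁵ s⁻¹
Pressure gradient: |∂P/∂n| = 100 Pa / 654000 m = 1.53×10⁻⁴ Pa/m
Geostrophic balance (pressure-gradient force = Coriolis force):
V_g = (1/(fρ)) |∂P/∂n| = 1.53×10⁻⁴ / (8.77×10⁻⁵ × 0.979) = 1.78 m/s

1.8 m/s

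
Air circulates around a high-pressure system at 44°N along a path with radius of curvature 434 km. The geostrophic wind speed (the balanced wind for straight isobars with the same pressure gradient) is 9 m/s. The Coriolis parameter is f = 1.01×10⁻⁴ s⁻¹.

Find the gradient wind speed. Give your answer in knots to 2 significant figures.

Around a high, pressure-gradient force acts outward with centrifugal, so Coriolis balances both:
fV = (1/ρ)|∂P/∂n| + V²/R  →  V² − fR·V + fR·V_g = 0
With fR = 1.01×10⁻⁴ × 434×10³ m = 43.8 m/s:
V = [fR − √((fR)² − 4 fR V_g)]/2 = [43.8 − √(43.8² − 4×43.8×9)]/2 = 12.7 m/s
Supergeostrophic (V > V_g = 9 m/s), as expected around a high.
Converting: 12.7 m/s × 1.944 = 25 knots

25 knots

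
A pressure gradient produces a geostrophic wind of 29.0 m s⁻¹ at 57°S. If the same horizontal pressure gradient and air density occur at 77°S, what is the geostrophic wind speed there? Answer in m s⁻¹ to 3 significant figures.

25.0 m s⁻¹

With the same pressure gradient and density, V_g ∝ 1/f ∝ 1/sin φ.
V₂ = V₁ · sin φ₁ / sin φ₂ = 29.0 × sin 57° / sin 77°
V₂ = 29.0 × 0.8387/0.9744 = 25.0 m s⁻¹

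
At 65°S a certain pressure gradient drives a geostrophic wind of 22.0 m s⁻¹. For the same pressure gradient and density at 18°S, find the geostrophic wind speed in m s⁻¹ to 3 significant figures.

64.5 m s⁻¹

With the same pressure gradient and density, V_g ∝ 1/f ∝ 1/sin φ.
V₂ = V₁ · sin φ₁ / sin φ₂ = 22.0 × sin 65° / sin 18°
V₂ = 22.0 × 0.9063/0.3090 = 64.5 m s⁻¹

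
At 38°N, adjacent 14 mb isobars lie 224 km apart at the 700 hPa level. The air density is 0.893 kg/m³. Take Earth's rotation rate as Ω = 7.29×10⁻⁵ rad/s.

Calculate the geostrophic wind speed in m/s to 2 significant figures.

Coriolis parameter at 38°N:
f = 2Ω sin φ = 2 × 7.29×10⁻⁵ × sin 38° = 8.98×10⁻⁵ s⁻¹
Pressure gradient: |∂P/∂n| = 1400 Pa / 224000 m = 6.25×10⁻³ Pa/m
Geostrophic balance (pressure-gradient force = Coriolis force):
V_g = (1/(fρ)) |∂P/∂n| = 6.25×10⁻³ / (8.98×10⁻⁵ × 0.893) = 78.0 m/s

78 m/s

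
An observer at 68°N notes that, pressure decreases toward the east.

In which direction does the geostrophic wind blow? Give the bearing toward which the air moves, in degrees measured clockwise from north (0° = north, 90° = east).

180°

The pressure-gradient force points toward the east (bearing 090°).
Geostrophic balance: in the Northern Hemisphere the Coriolis force deflects motion to the right, so the geostrophic wind blows 90° to the right of the pressure-gradient force (low pressure on the left).
Rotating 090° by 90° clockwise gives 180° — the wind blows toward the south.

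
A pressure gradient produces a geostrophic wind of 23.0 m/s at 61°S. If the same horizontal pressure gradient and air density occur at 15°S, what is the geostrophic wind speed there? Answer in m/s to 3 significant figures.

77.7 m/s

With the same pressure gradient and density, V_g ∝ 1/f ∝ 1/sin φ.
V₂ = V₁ · sin φ₁ / sin φ₂ = 23.0 × sin 61° / sin 15°
V₂ = 23.0 × 0.8746/0.2588 = 77.7 m/s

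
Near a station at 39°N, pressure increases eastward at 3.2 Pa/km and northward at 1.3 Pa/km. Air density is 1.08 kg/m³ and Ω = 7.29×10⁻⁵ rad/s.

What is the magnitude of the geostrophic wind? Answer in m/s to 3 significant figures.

34.9 m/s

Coriolis parameter at 39°N:
f = 2Ω sin φ = 2 × 7.29×10⁻⁵ × sin 39° = 9.18×10⁻⁵ s⁻¹
Component geostrophic relations (x east, y north):
u_g = −(1/(fρ)) ∂P/∂y,  v_g = (1/(fρ)) ∂P/∂x
u_g = −(1.3×10⁻³)/(9.18×10⁻⁵ × 1.08) = −13.1 m/s;  v_g = (3.2×10⁻³)/(9.18×10⁻⁵ × 1.08) = 32.3 m/s
|V_g| = √(u_g² + v_g²) = 34.9 m/s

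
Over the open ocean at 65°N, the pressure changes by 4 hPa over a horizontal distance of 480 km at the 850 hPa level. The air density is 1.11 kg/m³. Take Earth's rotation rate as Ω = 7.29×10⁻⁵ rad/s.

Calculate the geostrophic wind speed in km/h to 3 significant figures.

Coriolis parameter at 65°N:
f = 2Ω sin φ = 2 × 7.29×10⁻⁵ × sin 65° = 1.32×10⁻⁴ s⁻¹
Pressure gradient: |∂P/∂n| = 400 Pa / 480000 m = 8.33×10⁻⁴ Pa/m
Geostrophic balance (pressure-gradient force = Coriolis force):
V_g = (1/(fρ)) |∂P/∂n| = 8.33×10⁻⁴ / (1.32×10⁻⁴ × 1.11) = 5.68 m/s
Converting: 5.68 m/s × 3.6 = 20.5 km/h

20.5 km/h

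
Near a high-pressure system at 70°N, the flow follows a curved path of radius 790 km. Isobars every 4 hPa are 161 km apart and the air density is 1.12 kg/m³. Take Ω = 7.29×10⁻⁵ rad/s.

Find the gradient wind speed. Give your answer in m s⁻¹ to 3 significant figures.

Coriolis parameter at 70°N:
f = 2Ω sin φ = 2 × 7.29×10⁻⁵ × sin 70° = 1.37×10⁻⁴ s⁻¹
Pressure gradient: |∂P/∂n| = 400 Pa / 161000 m = 2.48×10⁻³ Pa/m
Geostrophic speed: V_g = |∂P/∂n|/(fρ) = 2.48×10⁻³/(1.37×10⁻⁴ × 1.12) = 16.2 m/s
Around a high, pressure-gradient force acts outward with centrifugal, so Coriolis balances both:
fV = (1/ρ)|∂P/∂n| + V²/R  →  V² − fR·V + fR·V_g = 0
With fR = 1.37×10⁻⁴ × 790×10³ m = 108 m/s:
V = [fR − √((fR)² − 4 fR V_g)]/2 = [108 − √(108² − 4×108×16.2)]/2 = 19.8 m/s
Supergeostrophic (V > V_g = 16.2 m/s), as expected around a high.

19.8 m s⁻¹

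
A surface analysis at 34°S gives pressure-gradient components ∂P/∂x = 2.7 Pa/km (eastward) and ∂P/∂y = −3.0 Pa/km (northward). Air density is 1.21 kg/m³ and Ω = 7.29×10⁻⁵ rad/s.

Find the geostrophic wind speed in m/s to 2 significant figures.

Coriolis parameter at 34°S:
f = 2Ω sin φ = 2 × 7.29×10⁻⁵ × sin 34° = 8.15×10⁻⁵ s⁻¹
In the Southern Hemisphere f is negative: f = −8.15×10⁻⁵ s⁻¹.
Component geostrophic relations (x east, y north):
u_g = −(1/(fρ)) ∂P/∂y,  v_g = (1/(fρ)) ∂P/∂x
u_g = −(−3.0×10⁻³)/(−8.15×10⁻⁵ × 1.21) = −30.4 m/s;  v_g = (2.7×10⁻³)/(−8.15×10⁻⁵ × 1.21) = −27.4 m/s
|V_g| = √(u_g² + v_g²) = 40.9 m/s

41 m/s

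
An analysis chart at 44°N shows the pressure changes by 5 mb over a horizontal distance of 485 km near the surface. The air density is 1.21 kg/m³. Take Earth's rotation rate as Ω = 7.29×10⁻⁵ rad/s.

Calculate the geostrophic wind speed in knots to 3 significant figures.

16.4 knots

Coriolis parameter at 44°N:
f = 2Ω sin φ = 2 × 7.29×10⁻⁵ × sin 44° = 1.01×10⁻⁴ s⁻¹
Pressure gradient: |∂P/∂n| = 500 Pa / 485000 m = 1.03×10⁻³ Pa/m
Geostrophic balance (pressure-gradient force = Coriolis force):
V_g = (1/(fρ)) |∂P/∂n| = 1.03×10⁻³ / (1.01×10⁻⁴ × 1.21) = 8.41 m/s
Converting: 8.41 m/s × 1.944 = 16.4 knots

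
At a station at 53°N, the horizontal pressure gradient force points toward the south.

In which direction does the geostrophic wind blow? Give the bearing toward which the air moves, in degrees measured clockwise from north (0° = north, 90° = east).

270°

The pressure-gradient force points toward the south (bearing 180°).
Geostrophic balance: in the Northern Hemisphere the Coriolis force deflects motion to the right, so the geostrophic wind blows 90° to the right of the pressure-gradient force (low pressure on the left).
Rotating 180° by 90° clockwise gives 270° — the wind blows toward the west.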